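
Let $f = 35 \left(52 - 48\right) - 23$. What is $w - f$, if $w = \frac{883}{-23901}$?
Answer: $- \frac{2797300}{23901} \approx -117.04$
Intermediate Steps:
$f = 117$ ($f = 35 \cdot 4 - 23 = 140 - 23 = 117$)
$w = - \frac{883}{23901}$ ($w = 883 \left(- \frac{1}{23901}\right) = - \frac{883}{23901} \approx -0.036944$)
$w - f = - \frac{883}{23901} - 117 = - \frac{2797300}{23901}$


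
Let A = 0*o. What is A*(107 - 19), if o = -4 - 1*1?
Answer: 0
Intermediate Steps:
o = -5 (o = -4 - 1 = -5)
A = 0 (A = 0*(-5) = 0)
A*(107 - 19) = 0*(107 - 19) = 0*88 = 0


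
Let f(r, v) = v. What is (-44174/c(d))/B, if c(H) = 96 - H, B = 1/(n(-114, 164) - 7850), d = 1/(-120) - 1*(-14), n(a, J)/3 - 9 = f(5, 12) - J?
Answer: 3375845040/757 ≈ 4.4595e+6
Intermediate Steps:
n(a, J) = 63 - 3*J (n(a, J) = 27 + 3*(12 - J) = 27 + (36 - 3*J) = 63 - 3*J)
d = 1679/120 (d = -1/120 + 14 = 1679/120 ≈ 13.992)
B = -1/8279 (B = 1/((63 - 3*164) - 7850) = 1/((63 - 492) - 7850) = 1/(-429 - 7850) = 1/(-8279) = -1/8279 ≈ -0.00012079)
(-44174/c(d))/B = (-44174/(96 - 1*1679/120))/(-1/8279) = -44174/(96 - 1679/120)*(-8279) = -44174/9841/120*(-8279) = -44174*120/9841*(-8279) = -407760/757*(-8279) = 3375845040/757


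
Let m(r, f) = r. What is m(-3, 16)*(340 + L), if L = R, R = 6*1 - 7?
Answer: -1017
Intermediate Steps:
R = -1 (R = 6 - 7 = -1)
L = -1
m(-3, 16)*(340 + L) = -3*(340 - 1) = -3*339 = -1017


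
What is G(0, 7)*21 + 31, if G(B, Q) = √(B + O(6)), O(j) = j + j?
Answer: 31 + 42*√3 ≈ 103.75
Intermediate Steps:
O(j) = 2*j
G(B, Q) = √(12 + B) (G(B, Q) = √(B + 2*6) = √(B + 12) = √(12 + B))
G(0, 7)*21 + 31 = √(12 + 0)*21 + 31 = √12*21 + 31 = (2*√3)*21 + 31 = 42*√3 + 31 = 31 + 42*√3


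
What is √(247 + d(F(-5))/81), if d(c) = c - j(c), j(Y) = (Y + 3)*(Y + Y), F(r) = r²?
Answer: 2*√4658/9 ≈ 15.167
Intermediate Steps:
j(Y) = 2*Y*(3 + Y) (j(Y) = (3 + Y)*(2*Y) = 2*Y*(3 + Y))
d(c) = c - 2*c*(3 + c)
√(247 + d(F(-5))/81) = √(247 + ((-5)²*(-5 - 2*(-5)²))/81) = √(247 + (25*(-5 - 2*25))*(1/81)) = √(247 + (25*(-5 - 50))*(1/81)) = √(247 + (25*(-55))*(1/81)) = √(247 - 1375*1/81) = √(247 - 1375/81) = √(18632/81) = 2*√4658/9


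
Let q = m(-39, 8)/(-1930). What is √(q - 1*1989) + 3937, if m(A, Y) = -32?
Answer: 3937 + I*√1852191085/965 ≈ 3937.0 + 44.598*I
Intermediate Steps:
q = 16/965 (q = -32/(-1930) = -32*(-1/1930) = 16/965 ≈ 0.016580)
√(q - 1*1989) + 3937 = √(16/965 - 1*1989) + 3937 = √(16/965 - 1989) + 3937 = √(-1919369/965) + 3937 = I*√1852191085/965 + 3937 = 3937 + I*√1852191085/965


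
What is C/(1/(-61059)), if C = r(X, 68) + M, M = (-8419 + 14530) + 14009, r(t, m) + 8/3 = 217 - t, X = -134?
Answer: -1249775965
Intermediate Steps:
r(t, m) = 643/3 - t (r(t, m) = -8/3 + (217 - t) = 643/3 - t)
M = 20120 (M = 6111 + 14009 = 20120)
C = 61405/3 (C = (643/3 - 1*(-134)) + 20120 = (643/3 + 134) + 20120 = 1045/3 + 20120 = 61405/3 ≈ 20468.)
C/(1/(-61059)) = 61405/(3*(1/(-61059))) = 61405/(3*(-1/61059)) = (61405/3)*(-61059) = -1249775965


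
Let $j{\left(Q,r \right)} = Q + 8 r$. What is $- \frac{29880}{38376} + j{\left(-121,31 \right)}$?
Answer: $\frac{67276}{533} \approx 126.22$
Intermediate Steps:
$- \frac{29880}{38376} + j{\left(-121,31 \right)} = - \frac{29880}{38376} + \left(-121 + 8 \cdot 31\right) = \left(-29880\right) \frac{1}{38376} + \left(-121 + 248\right) = - \frac{415}{533} + 127 = \frac{67276}{533}$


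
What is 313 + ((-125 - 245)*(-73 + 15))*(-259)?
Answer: -5557827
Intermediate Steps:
313 + ((-125 - 245)*(-73 + 15))*(-259) = 313 - 370*(-58)*(-259) = 313 + 21460*(-259) = 313 - 5558140 = -5557827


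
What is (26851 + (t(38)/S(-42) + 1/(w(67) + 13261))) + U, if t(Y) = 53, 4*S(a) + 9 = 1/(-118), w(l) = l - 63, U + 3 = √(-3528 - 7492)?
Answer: 378243623183/14100695 + 2*I*√2755 ≈ 26824.0 + 104.98*I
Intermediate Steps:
U = -3 + 2*I*√2755 (U = -3 + √(-3528 - 7492) = -3 + √(-11020) = -3 + 2*I*√2755 ≈ -3.0 + 104.98*I)
w(l) = -63 + l
S(a) = -1063/472 (S(a) = -9/4 + (¼)/(-118) = -9/4 + (¼)*(-1/118) = -9/4 - 1/472 = -1063/472)
(26851 + (t(38)/S(-42) + 1/(w(67) + 13261))) + U = (26851 + (53/(-1063/472) + 1/((-63 + 67) + 13261))) + (-3 + 2*I*√2755) = (26851 + (53*(-472/1063) + 1/(4 + 13261))) + (-3 + 2*I*√2755) = (26851 + (-25016/1063 + 1/13265)) + (-3 + 2*I*√2755) = (26851 - 331836177/14100695) + (-3 + 2*I*√2755) = 378285925268/14100695 + (-3 + 2*I*√2755) = 378243623183/14100695 + 2*I*√2755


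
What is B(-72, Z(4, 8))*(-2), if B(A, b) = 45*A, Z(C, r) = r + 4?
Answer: 6480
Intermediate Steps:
Z(C, r) = 4 + r
B(-72, Z(4, 8))*(-2) = (45*(-72))*(-2) = -3240*(-2) = 6480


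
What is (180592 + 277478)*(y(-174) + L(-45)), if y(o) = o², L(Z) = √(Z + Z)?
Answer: 13868527320 + 1374210*I*√10 ≈ 1.3869e+10 + 4.3456e+6*I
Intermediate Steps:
L(Z) = √2*√Z (L(Z) = √(2*Z) = √2*√Z)
(180592 + 277478)*(y(-174) + L(-45)) = (180592 + 277478)*((-174)² + √2*√(-45)) = 458070*(30276 + √2*(3*I*√5)) = 458070*(30276 + 3*I*√10) = 13868527320 + 1374210*I*√10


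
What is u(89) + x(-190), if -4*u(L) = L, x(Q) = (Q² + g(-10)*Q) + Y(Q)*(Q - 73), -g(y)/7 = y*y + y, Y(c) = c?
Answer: 822991/4 ≈ 2.0575e+5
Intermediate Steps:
g(y) = -7*y - 7*y² (g(y) = -7*(y*y + y) = -7*(y² + y) = -7*(y + y²) = -7*y - 7*y²)
x(Q) = Q² - 630*Q + Q*(-73 + Q) (x(Q) = (Q² + (-7*(-10)*(1 - 10))*Q) + Q*(Q - 73) = (Q² + (-7*(-10)*(-9))*Q) + Q*(-73 + Q) = (Q² - 630*Q) + Q*(-73 + Q) = Q² - 630*Q + Q*(-73 + Q))
u(L) = -L/4
u(89) + x(-190) = -¼*89 - 190*(-703 + 2*(-190)) = -89/4 - 190*(-703 - 380) = -89/4 - 190*(-1083) = -89/4 + 205770 = 822991/4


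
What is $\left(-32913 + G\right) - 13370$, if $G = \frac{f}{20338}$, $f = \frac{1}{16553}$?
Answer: $- \frac{15581399384661}{336654914} \approx -46283.0$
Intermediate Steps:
$f = \frac{1}{16553} \approx 6.0412 \cdot 10^{-5}$
$G = \frac{1}{336654914}$ ($G = \frac{1}{16553 \cdot 20338} = \frac{1}{16553} \cdot \frac{1}{20338} = \frac{1}{336654914} \approx 2.9704 \cdot 10^{-9}$)
$\left(-32913 + G\right) - 13370 = \left(-32913 + \frac{1}{336654914}\right) - 13370 = - \frac{11080323184481}{336654914} - 13370 = - \frac{15581399384661}{336654914}$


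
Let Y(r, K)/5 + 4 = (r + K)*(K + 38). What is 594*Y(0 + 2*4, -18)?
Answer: -605880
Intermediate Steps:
Y(r, K) = -20 + 5*(38 + K)*(K + r) (Y(r, K) = -20 + 5*((r + K)*(K + 38)) = -20 + 5*((K + r)*(38 + K)) = -20 + 5*((38 + K)*(K + r)) = -20 + 5*(38 + K)*(K + r))
594*Y(0 + 2*4, -18) = 594*(-20 + 5*(-18)**2 + 190*(-18) + 190*(0 + 2*4) + 5*(-18)*(0 + 2*4)) = 594*(-20 + 5*324 - 3420 + 190*(0 + 8) + 5*(-18)*(0 + 8)) = 594*(-20 + 1620 - 3420 + 190*8 + 5*(-18)*8) = 594*(-20 + 1620 - 3420 + 1520 - 720) = 594*(-1020) = -605880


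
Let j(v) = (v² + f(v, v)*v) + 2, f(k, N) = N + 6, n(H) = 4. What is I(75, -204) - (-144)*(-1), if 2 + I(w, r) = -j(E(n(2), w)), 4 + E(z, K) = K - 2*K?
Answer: -12156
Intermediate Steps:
f(k, N) = 6 + N
E(z, K) = -4 - K (E(z, K) = -4 + (K - 2*K) = -4 - K)
j(v) = 2 + v² + v*(6 + v) (j(v) = (v² + (6 + v)*v) + 2 = (v² + v*(6 + v)) + 2 = 2 + v² + v*(6 + v))
I(w, r) = -4 - (-4 - w)² - (-4 - w)*(2 - w) (I(w, r) = -2 - (2 + (-4 - w)² + (-4 - w)*(6 + (-4 - w))) = -2 - (2 + (-4 - w)² + (-4 - w)*(2 - w)) = -2 + (-2 - (-4 - w)² - (-4 - w)*(2 - w)) = -4 - (-4 - w)² - (-4 - w)*(2 - w))
I(75, -204) - (-144)*(-1) = (-12 - 10*75 - 2*75²) - (-144)*(-1) = (-12 - 750 - 2*5625) - 1*144 = (-12 - 750 - 11250) - 144 = -12012 - 144 = -12156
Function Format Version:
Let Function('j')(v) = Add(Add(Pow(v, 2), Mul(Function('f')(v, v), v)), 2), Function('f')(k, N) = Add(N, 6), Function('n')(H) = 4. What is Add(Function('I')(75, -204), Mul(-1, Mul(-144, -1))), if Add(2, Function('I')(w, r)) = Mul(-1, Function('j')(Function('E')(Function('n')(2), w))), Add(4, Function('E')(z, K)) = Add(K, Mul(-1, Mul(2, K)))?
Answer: -12156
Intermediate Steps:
Function('f')(k, N) = Add(6, N)
Function('E')(z, K) = Add(-4, Mul(-1, K)) (Function('E')(z, K) = Add(-4, Add(K, Mul(-1, Mul(2, K)))) = Add(-4, Add(K, Mul(-2, K))) = Add(-4, Mul(-1, K)))
Function('j')(v) = Add(2, Pow(v, 2), Mul(v, Add(6, v))) (Function('j')(v) = Add(Add(Pow(v, 2), Mul(Add(6, v), v)), 2) = Add(Add(Pow(v, 2), Mul(v, Add(6, v))), 2) = Add(2, Pow(v, 2), Mul(v, Add(6, v))))
Function('I')(w, r) = Add(-4, Mul(-1, Pow(Add(-4, Mul(-1, w)), 2)), Mul(-1, Add(-4, Mul(-1, w)), Add(2, Mul(-1, w)))) (Function('I')(w, r) = Add(-2, Mul(-1, Add(2, Pow(Add(-4, Mul(-1, w)), 2), Mul(Add(-4, Mul(-1, w)), Add(6, Add(-4, Mul(-1, w))))))) = Add(-2, Mul(-1, Add(2, Pow(Add(-4, Mul(-1, w)), 2), Mul(Add(-4, Mul(-1, w)), Add(2, Mul(-1, w)))))) = Add(-2, Add(-2, Mul(-1, Pow(Add(-4, Mul(-1, w)), 2)), Mul(-1, Add(-4, Mul(-1, w)), Add(2, Mul(-1, w))))) = Add(-4, Mul(-1, Pow(Add(-4, Mul(-1, w)), 2)), Mul(-1, Add(-4, Mul(-1, w)), Add(2, Mul(-1, w)))))
Add(Function('I')(75, -204), Mul(-1, Mul(-144, -1))) = Add(Add(-12, Mul(-10, 75), Mul(-2, Pow(75, 2))), Mul(-1, Mul(-144, -1))) = Add(Add(-12, -750, Mul(-2, 5625)), Mul(-1, 144)) = Add(Add(-12, -750, -11250), -144) = Add(-12012, -144) = -12156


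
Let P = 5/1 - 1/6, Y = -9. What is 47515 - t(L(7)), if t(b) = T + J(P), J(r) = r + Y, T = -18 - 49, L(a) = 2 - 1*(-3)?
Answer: 285517/6 ≈ 47586.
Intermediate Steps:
L(a) = 5 (L(a) = 2 + 3 = 5)
T = -67
P = 29/6 (P = 5*1 - 1*⅙ = 5 - ⅙ = 29/6 ≈ 4.8333)
J(r) = -9 + r (J(r) = r - 9 = -9 + r)
t(b) = -427/6 (t(b) = -67 + (-9 + 29/6) = -67 - 25/6 = -427/6)
47515 - t(L(7)) = 47515 - 1*(-427/6) = 47515 + 427/6 = 285517/6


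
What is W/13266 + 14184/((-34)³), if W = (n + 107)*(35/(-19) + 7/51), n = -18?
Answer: -691583159/1857511953 ≈ -0.37232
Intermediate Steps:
W = -147028/969 (W = (-18 + 107)*(35/(-19) + 7/51) = 89*(35*(-1/19) + 7*(1/51)) = 89*(-35/19 + 7/51) = 89*(-1652/969) = -147028/969 ≈ -151.73)
W/13266 + 14184/((-34)³) = -147028/969/13266 + 14184/((-34)³) = -147028/969*1/13266 + 14184/(-39304) = -73514/6427377 + 14184*(-1/39304) = -73514/6427377 - 1773/4913 = -691583159/1857511953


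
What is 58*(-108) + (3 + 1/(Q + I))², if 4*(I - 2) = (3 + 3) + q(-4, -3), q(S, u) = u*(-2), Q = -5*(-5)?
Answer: -5629319/900 ≈ -6254.8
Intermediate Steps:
Q = 25
q(S, u) = -2*u
I = 5 (I = 2 + ((3 + 3) - 2*(-3))/4 = 2 + (6 + 6)/4 = 2 + (¼)*12 = 2 + 3 = 5)
58*(-108) + (3 + 1/(Q + I))² = 58*(-108) + (3 + 1/(25 + 5))² = -6264 + (3 + 1/30)² = -6264 + (91/30)² = -6264 + 8281/900 = -5629319/900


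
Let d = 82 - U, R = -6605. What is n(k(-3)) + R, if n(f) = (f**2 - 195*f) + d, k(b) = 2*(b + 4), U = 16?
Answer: -6925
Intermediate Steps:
d = 66 (d = 82 - 1*16 = 82 - 16 = 66)
k(b) = 8 + 2*b (k(b) = 2*(4 + b) = 8 + 2*b)
n(f) = 66 + f**2 - 195*f (n(f) = (f**2 - 195*f) + 66 = 66 + f**2 - 195*f)
n(k(-3)) + R = (66 + (8 + 2*(-3))**2 - 195*(8 + 2*(-3))) - 6605 = (66 + (8 - 6)**2 - 195*(8 - 6)) - 6605 = (66 + 2**2 - 195*2) - 6605 = (66 + 4 - 390) - 6605 = -320 - 6605 = -6925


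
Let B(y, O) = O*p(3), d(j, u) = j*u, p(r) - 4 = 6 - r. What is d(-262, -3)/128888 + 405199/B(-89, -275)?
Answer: -26111887831/124054700 ≈ -210.49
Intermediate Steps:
p(r) = 10 - r (p(r) = 4 + (6 - r) = 10 - r)
B(y, O) = 7*O (B(y, O) = O*(10 - 1*3) = O*(10 - 3) = O*7 = 7*O)
d(-262, -3)/128888 + 405199/B(-89, -275) = -262*(-3)/128888 + 405199/((7*(-275))) = 786*(1/128888) + 405199/(-1925) = 393/64444 + 405199*(-1/1925) = 393/64444 - 405199/1925 = -26111887831/124054700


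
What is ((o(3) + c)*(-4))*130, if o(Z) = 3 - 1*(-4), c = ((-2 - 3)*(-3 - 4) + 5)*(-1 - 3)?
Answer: 79560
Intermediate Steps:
c = -160 (c = (-5*(-7) + 5)*(-4) = (35 + 5)*(-4) = 40*(-4) = -160)
o(Z) = 7 (o(Z) = 3 + 4 = 7)
((o(3) + c)*(-4))*130 = ((7 - 160)*(-4))*130 = -153*(-4)*130 = 612*130 = 79560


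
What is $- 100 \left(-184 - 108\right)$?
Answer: $29200$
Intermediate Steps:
$- 100 \left(-184 - 108\right) = \left(-100\right) \left(-292\right) = 29200$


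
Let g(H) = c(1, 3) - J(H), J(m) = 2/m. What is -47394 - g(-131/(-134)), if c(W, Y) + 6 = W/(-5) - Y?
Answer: -31035704/655 ≈ -47383.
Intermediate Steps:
c(W, Y) = -6 - Y - W/5 (c(W, Y) = -6 + (W/(-5) - Y) = -6 + (W*(-⅕) - Y) = -6 + (-W/5 - Y) = -6 + (-Y - W/5) = -6 - Y - W/5)
g(H) = -46/5 - 2/H (g(H) = (-6 - 1*3 - ⅕*1) - 2/H = (-6 - 3 - ⅕) - 2/H = -46/5 - 2/H)
-47394 - g(-131/(-134)) = -47394 - (-46/5 - 2/((-131/(-134)))) = -47394 - (-46/5 - 2/((-131*(-1/134)))) = -47394 - (-46/5 - 2/131/134) = -47394 - (-46/5 - 2*134/131) = -47394 - (-46/5 - 268/131) = -47394 - 1*(-7366/655) = -47394 + 7366/655 = -31035704/655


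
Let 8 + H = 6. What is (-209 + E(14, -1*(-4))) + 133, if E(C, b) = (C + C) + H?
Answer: -50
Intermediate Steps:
H = -2 (H = -8 + 6 = -2)
E(C, b) = -2 + 2*C (E(C, b) = (C + C) - 2 = 2*C - 2 = -2 + 2*C)
(-209 + E(14, -1*(-4))) + 133 = (-209 + (-2 + 2*14)) + 133 = (-209 + (-2 + 28)) + 133 = (-209 + 26) + 133 = -183 + 133 = -50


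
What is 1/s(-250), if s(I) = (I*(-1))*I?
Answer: -1/62500 ≈ -1.6000e-5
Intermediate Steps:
s(I) = -I² (s(I) = (-I)*I = -I²)
1/s(-250) = 1/(-1*(-250)²) = 1/(-1*62500) = 1/(-62500) = -1/62500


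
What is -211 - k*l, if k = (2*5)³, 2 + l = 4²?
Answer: -14211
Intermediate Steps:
l = 14 (l = -2 + 4² = -2 + 16 = 14)
k = 1000 (k = 10³ = 1000)
-211 - k*l = -211 - 1000*14 = -211 - 1*14000 = -211 - 14000 = -14211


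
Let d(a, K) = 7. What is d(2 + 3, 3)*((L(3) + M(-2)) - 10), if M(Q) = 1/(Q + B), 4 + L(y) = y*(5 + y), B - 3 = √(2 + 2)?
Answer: 217/3 ≈ 72.333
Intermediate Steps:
B = 5 (B = 3 + √(2 + 2) = 3 + √4 = 3 + 2 = 5)
L(y) = -4 + y*(5 + y)
M(Q) = 1/(5 + Q) (M(Q) = 1/(Q + 5) = 1/(5 + Q))
d(2 + 3, 3)*((L(3) + M(-2)) - 10) = 7*(((-4 + 3² + 5*3) + 1/(5 - 2)) - 10) = 7*(((-4 + 9 + 15) + 1/3) - 10) = 7*((20 + ⅓) - 10) = 7*(61/3 - 10) = 7*(31/3) = 217/3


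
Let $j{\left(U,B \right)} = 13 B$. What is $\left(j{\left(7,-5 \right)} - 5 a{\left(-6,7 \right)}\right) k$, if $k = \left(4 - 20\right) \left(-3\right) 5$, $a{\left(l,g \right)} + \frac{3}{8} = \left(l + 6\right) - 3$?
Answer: $-11550$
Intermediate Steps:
$a{\left(l,g \right)} = \frac{21}{8} + l$ ($a{\left(l,g \right)} = - \frac{3}{8} + \left(\left(l + 6\right) - 3\right) = - \frac{3}{8} + \left(\left(6 + l\right) - 3\right) = - \frac{3}{8} + \left(3 + l\right) = \frac{21}{8} + l$)
$k = 240$ ($k = \left(4 - 20\right) \left(-3\right) 5 = \left(-16\right) \left(-3\right) 5 = 48 \cdot 5 = 240$)
$\left(j{\left(7,-5 \right)} - 5 a{\left(-6,7 \right)}\right) k = \left(13 \left(-5\right) - 5 \left(\frac{21}{8} - 6\right)\right) 240 = \left(-65 - - \frac{135}{8}\right) 240 = \left(-65 + \frac{135}{8}\right) 240 = \left(- \frac{385}{8}\right) 240 = -11550$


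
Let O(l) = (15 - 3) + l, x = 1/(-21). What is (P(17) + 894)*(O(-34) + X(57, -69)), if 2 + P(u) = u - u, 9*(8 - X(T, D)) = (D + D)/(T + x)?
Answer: -159222/13 ≈ -12248.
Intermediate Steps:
x = -1/21 ≈ -0.047619
X(T, D) = 8 - 2*D/(9*(-1/21 + T)) (X(T, D) = 8 - (D + D)/(9*(T - 1/21)) = 8 - 2*D/(9*(-1/21 + T)))
P(u) = -2 (P(u) = -2 + (u - u) = -2 + 0 = -2)
O(l) = 12 + l
(P(17) + 894)*(O(-34) + X(57, -69)) = (-2 + 894)*((12 - 34) + 2*(-12 - 7*(-69) + 252*57)/(3*(-1 + 21*57))) = 892*(-22 + 2*(-12 + 483 + 14364)/(3*(-1 + 1197))) = 892*(-22 + (⅔)*14835/1196) = 892*(-22 + (⅔)*(1/1196)*14835) = 892*(-22 + 215/26) = 892*(-357/26) = -159222/13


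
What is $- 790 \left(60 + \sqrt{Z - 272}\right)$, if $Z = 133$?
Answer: $-47400 - 790 i \sqrt{139} \approx -47400.0 - 9314.0 i$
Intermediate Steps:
$- 790 \left(60 + \sqrt{Z - 272}\right) = - 790 \left(60 + \sqrt{133 - 272}\right) = - 790 \left(60 + \sqrt{-139}\right) = - 790 \left(60 + i \sqrt{139}\right) = -47400 - 790 i \sqrt{139}$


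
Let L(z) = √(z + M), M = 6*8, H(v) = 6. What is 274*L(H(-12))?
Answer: 822*√6 ≈ 2013.5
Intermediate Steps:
M = 48
L(z) = √(48 + z) (L(z) = √(z + 48) = √(48 + z))
274*L(H(-12)) = 274*√(48 + 6) = 274*√54 = 274*(3*√6) = 822*√6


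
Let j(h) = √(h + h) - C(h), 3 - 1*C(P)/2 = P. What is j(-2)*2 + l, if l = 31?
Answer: 11 + 4*I ≈ 11.0 + 4.0*I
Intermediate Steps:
C(P) = 6 - 2*P
j(h) = -6 + 2*h + √2*√h (j(h) = √(h + h) - (6 - 2*h) = √(2*h) + (-6 + 2*h) = √2*√h + (-6 + 2*h) = -6 + 2*h + √2*√h)
j(-2)*2 + l = (-6 + 2*(-2) + √2*√(-2))*2 + 31 = (-6 - 4 + √2*(I*√2))*2 + 31 = (-6 - 4 + 2*I)*2 + 31 = (-10 + 2*I)*2 + 31 = (-20 + 4*I) + 31 = 11 + 4*I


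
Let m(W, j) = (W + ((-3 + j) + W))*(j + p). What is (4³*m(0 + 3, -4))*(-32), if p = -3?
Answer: -14336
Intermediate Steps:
m(W, j) = (-3 + j)*(-3 + j + 2*W) (m(W, j) = (W + ((-3 + j) + W))*(j - 3) = (W + (-3 + W + j))*(-3 + j) = (-3 + j + 2*W)*(-3 + j) = (-3 + j)*(-3 + j + 2*W))
(4³*m(0 + 3, -4))*(-32) = (4³*(9 + (-4)² - 6*(0 + 3) - 6*(-4) + 2*(0 + 3)*(-4)))*(-32) = (64*(9 + 16 - 6*3 + 24 + 2*3*(-4)))*(-32) = (64*(9 + 16 - 18 + 24 - 24))*(-32) = (64*7)*(-32) = 448*(-32) = -14336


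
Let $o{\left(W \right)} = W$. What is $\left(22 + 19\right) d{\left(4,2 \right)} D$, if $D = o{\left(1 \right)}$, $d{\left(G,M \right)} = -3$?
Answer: $-123$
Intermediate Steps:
$D = 1$
$\left(22 + 19\right) d{\left(4,2 \right)} D = \left(22 + 19\right) \left(-3\right) 1 = 41 \left(-3\right) 1 = \left(-123\right) 1 = -123$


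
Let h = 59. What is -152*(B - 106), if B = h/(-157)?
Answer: 2538552/157 ≈ 16169.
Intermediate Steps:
B = -59/157 (B = 59/(-157) = 59*(-1/157) = -59/157 ≈ -0.37580)
-152*(B - 106) = -152*(-59/157 - 106) = -152*(-16701/157) = 2538552/157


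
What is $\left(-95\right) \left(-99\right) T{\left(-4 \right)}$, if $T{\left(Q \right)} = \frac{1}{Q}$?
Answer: $- \frac{9405}{4} \approx -2351.3$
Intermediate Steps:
$\left(-95\right) \left(-99\right) T{\left(-4 \right)} = \frac{\left(-95\right) \left(-99\right)}{-4} = 9405 \left(- \frac{1}{4}\right) = - \frac{9405}{4}$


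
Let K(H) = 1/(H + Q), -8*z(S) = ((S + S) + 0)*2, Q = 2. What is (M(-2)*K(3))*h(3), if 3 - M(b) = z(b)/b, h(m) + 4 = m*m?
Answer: 7/2 ≈ 3.5000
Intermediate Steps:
h(m) = -4 + m**2 (h(m) = -4 + m*m = -4 + m**2)
z(S) = -S/2 (z(S) = -((S + S) + 0)*2/8 = -(2*S + 0)*2/8 = -2*S*2/8 = -S/2)
M(b) = 7/2 (M(b) = 3 - (-b/2)/b = 3 - 1*(-1/2) = 3 + 1/2 = 7/2)
K(H) = 1/(2 + H) (K(H) = 1/(H + 2) = 1/(2 + H))
(M(-2)*K(3))*h(3) = (7/(2*(2 + 3)))*(-4 + 3**2) = ((7/2)/5)*(-4 + 9) = ((7/2)*(1/5))*5 = (7/10)*5 = 7/2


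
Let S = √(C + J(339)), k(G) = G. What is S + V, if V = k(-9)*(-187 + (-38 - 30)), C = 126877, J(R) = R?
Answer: 2295 + 4*√7951 ≈ 2651.7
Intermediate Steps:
S = 4*√7951 (S = √(126877 + 339) = √127216 = 4*√7951 ≈ 356.67)
V = 2295 (V = -9*(-187 + (-38 - 30)) = -9*(-187 - 68) = -9*(-255) = 2295)
S + V = 4*√7951 + 2295 = 2295 + 4*√7951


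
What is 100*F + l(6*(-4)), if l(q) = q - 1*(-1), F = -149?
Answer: -14923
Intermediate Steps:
l(q) = 1 + q (l(q) = q + 1 = 1 + q)
100*F + l(6*(-4)) = 100*(-149) + (1 + 6*(-4)) = -14900 + (1 - 24) = -14900 - 23 = -14923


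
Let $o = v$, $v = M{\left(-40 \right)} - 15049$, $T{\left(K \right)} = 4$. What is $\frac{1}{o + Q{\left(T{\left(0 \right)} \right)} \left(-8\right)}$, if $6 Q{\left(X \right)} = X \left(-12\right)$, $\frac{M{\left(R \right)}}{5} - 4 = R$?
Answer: $- \frac{1}{15165} \approx -6.5941 \cdot 10^{-5}$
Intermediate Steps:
$M{\left(R \right)} = 20 + 5 R$
$Q{\left(X \right)} = - 2 X$ ($Q{\left(X \right)} = \frac{X \left(-12\right)}{6} = \frac{\left(-12\right) X}{6} = - 2 X$)
$v = -15229$ ($v = \left(20 + 5 \left(-40\right)\right) - 15049 = \left(20 - 200\right) - 15049 = -180 - 15049 = -15229$)
$o = -15229$
$\frac{1}{o + Q{\left(T{\left(0 \right)} \right)} \left(-8\right)} = \frac{1}{-15229 + \left(-2\right) 4 \left(-8\right)} = \frac{1}{-15229 - -64} = \frac{1}{-15229 + 64} = \frac{1}{-15165} = - \frac{1}{15165}$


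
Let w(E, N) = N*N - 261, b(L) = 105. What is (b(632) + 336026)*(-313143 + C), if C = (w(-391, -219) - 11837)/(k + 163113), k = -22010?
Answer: -14852076255869446/141103 ≈ -1.0526e+11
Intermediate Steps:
w(E, N) = -261 + N² (w(E, N) = N² - 261 = -261 + N²)
C = 35863/141103 (C = ((-261 + (-219)²) - 11837)/(-22010 + 163113) = ((-261 + 47961) - 11837)/141103 = (47700 - 11837)*(1/141103) = 35863*(1/141103) = 35863/141103 ≈ 0.25416)
(b(632) + 336026)*(-313143 + C) = (105 + 336026)*(-313143 + 35863/141103) = 336131*(-44185380866/141103) = -14852076255869446/141103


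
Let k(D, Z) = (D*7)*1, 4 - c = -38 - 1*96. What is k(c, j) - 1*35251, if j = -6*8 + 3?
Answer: -34285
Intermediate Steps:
j = -45 (j = -48 + 3 = -45)
c = 138 (c = 4 - (-38 - 1*96) = 4 - (-38 - 96) = 4 - 1*(-134) = 4 + 134 = 138)
k(D, Z) = 7*D (k(D, Z) = (7*D)*1 = 7*D)
k(c, j) - 1*35251 = 7*138 - 1*35251 = 966 - 35251 = -34285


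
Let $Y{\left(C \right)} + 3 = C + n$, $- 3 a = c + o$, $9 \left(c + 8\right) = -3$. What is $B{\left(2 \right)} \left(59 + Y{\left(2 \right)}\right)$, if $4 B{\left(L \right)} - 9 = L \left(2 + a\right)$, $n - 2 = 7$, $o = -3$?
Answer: $\frac{12395}{36} \approx 344.31$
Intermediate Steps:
$c = - \frac{25}{3}$ ($c = -8 + \frac{1}{9} \left(-3\right) = -8 - \frac{1}{3} = - \frac{25}{3} \approx -8.3333$)
$n = 9$ ($n = 2 + 7 = 9$)
$a = \frac{34}{9}$ ($a = - \frac{- \frac{25}{3} - 3}{3} = \left(- \frac{1}{3}\right) \left(- \frac{34}{3}\right) = \frac{34}{9} \approx 3.7778$)
$Y{\left(C \right)} = 6 + C$ ($Y{\left(C \right)} = -3 + \left(C + 9\right) = -3 + \left(9 + C\right) = 6 + C$)
$B{\left(L \right)} = \frac{9}{4} + \frac{13 L}{9}$ ($B{\left(L \right)} = \frac{9}{4} + \frac{L \left(2 + \frac{34}{9}\right)}{4} = \frac{9}{4} + \frac{L \frac{52}{9}}{4} = \frac{9}{4} + \frac{\frac{52}{9} L}{4} = \frac{9}{4} + \frac{13 L}{9}$)
$B{\left(2 \right)} \left(59 + Y{\left(2 \right)}\right) = \left(\frac{9}{4} + \frac{13}{9} \cdot 2\right) \left(59 + \left(6 + 2\right)\right) = \left(\frac{9}{4} + \frac{26}{9}\right) \left(59 + 8\right) = \frac{185}{36} \cdot 67 = \frac{12395}{36}$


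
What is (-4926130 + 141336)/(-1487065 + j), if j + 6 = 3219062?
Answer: -4784794/1731991 ≈ -2.7626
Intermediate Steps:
j = 3219056 (j = -6 + 3219062 = 3219056)
(-4926130 + 141336)/(-1487065 + j) = (-4926130 + 141336)/(-1487065 + 3219056) = -4784794/1731991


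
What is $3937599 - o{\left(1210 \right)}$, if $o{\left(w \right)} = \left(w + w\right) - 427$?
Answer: $3935606$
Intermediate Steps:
$o{\left(w \right)} = -427 + 2 w$ ($o{\left(w \right)} = 2 w - 427 = -427 + 2 w$)
$3937599 - o{\left(1210 \right)} = 3937599 - \left(-427 + 2 \cdot 1210\right) = 3937599 - \left(-427 + 2420\right) = 3937599 - 1993 = 3935606$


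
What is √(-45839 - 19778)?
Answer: I*√65617 ≈ 256.16*I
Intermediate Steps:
√(-45839 - 19778) = √(-65617) = I*√65617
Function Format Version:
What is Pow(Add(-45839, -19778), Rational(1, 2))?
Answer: Mul(I, Pow(65617, Rational(1, 2))) ≈ Mul(256.16, I)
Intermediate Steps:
Pow(Add(-45839, -19778), Rational(1, 2)) = Pow(-65617, Rational(1, 2)) = Mul(I, Pow(65617, Rational(1, 2)))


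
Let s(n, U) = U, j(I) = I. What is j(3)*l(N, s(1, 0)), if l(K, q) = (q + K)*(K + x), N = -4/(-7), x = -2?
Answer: -120/49 ≈ -2.4490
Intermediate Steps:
N = 4/7 (N = -4*(-1/7) = 4/7 ≈ 0.57143)
l(K, q) = (-2 + K)*(K + q) (l(K, q) = (q + K)*(K - 2) = (K + q)*(-2 + K) = (-2 + K)*(K + q))
j(3)*l(N, s(1, 0)) = 3*((4/7)**2 - 2*4/7 - 2*0 + (4/7)*0) = 3*(16/49 - 8/7 + 0 + 0) = 3*(-40/49) = -120/49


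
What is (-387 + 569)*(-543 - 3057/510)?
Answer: -8492939/85 ≈ -99917.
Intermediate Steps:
(-387 + 569)*(-543 - 3057/510) = 182*(-543 - 3057*1/510) = 182*(-543 - 1019/170) = 182*(-93329/170) = -8492939/85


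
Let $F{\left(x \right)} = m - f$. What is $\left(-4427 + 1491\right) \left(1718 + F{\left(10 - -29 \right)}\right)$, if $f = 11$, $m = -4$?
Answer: $-5000008$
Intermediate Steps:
$F{\left(x \right)} = -15$ ($F{\left(x \right)} = -4 - 11 = -15$)
$\left(-4427 + 1491\right) \left(1718 + F{\left(10 - -29 \right)}\right) = \left(-4427 + 1491\right) \left(1718 - 15\right) = \left(-2936\right) 1703 = -5000008$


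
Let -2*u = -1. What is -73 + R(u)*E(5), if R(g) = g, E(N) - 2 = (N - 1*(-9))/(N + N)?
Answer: -713/10 ≈ -71.300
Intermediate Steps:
u = ½ (u = -½*(-1) = ½ ≈ 0.50000)
E(N) = 2 + (9 + N)/(2*N) (E(N) = 2 + (N - 1*(-9))/(N + N) = 2 + (N + 9)/((2*N)) = 2 + (9 + N)*(1/(2*N)) = 2 + (9 + N)/(2*N))
-73 + R(u)*E(5) = -73 + ((½)*(9 + 5*5)/5)/2 = -73 + ((½)*(⅕)*(9 + 25))/2 = -73 + ((½)*(⅕)*34)/2 = -73 + (½)*(17/5) = -73 + 17/10 = -713/10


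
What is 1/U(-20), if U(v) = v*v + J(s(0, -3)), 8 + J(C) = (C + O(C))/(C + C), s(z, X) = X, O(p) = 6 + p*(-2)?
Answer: 2/781 ≈ 0.0025608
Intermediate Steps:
O(p) = 6 - 2*p
J(C) = -8 + (6 - C)/(2*C) (J(C) = -8 + (C + (6 - 2*C))/(C + C) = -8 + (6 - C)/((2*C)) = -8 + (6 - C)*(1/(2*C)) = -8 + (6 - C)/(2*C))
U(v) = -19/2 + v² (U(v) = v*v + (-17/2 + 3/(-3)) = v² + (-17/2 + 3*(-⅓)) = v² + (-17/2 - 1) = v² - 19/2 = -19/2 + v²)
1/U(-20) = 1/(-19/2 + (-20)²) = 1/(-19/2 + 400) = 1/(781/2) = 2/781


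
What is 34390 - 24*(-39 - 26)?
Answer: 35950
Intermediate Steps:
34390 - 24*(-39 - 26) = 34390 - 24*(-65) = 34390 - 1*(-1560) = 34390 + 1560 = 35950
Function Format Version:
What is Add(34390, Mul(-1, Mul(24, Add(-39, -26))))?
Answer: 35950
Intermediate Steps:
Add(34390, Mul(-1, Mul(24, Add(-39, -26)))) = Add(34390, Mul(-1, Mul(24, -65))) = Add(34390, Mul(-1, -1560)) = Add(34390, 1560) = 35950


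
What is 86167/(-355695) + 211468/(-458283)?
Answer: -12745220169/18112107965 ≈ -0.70368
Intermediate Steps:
86167/(-355695) + 211468/(-458283) = 86167*(-1/355695) + 211468*(-1/458283) = -86167/355695 - 211468/458283 = -12745220169/18112107965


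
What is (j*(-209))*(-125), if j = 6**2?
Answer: 940500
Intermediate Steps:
j = 36
(j*(-209))*(-125) = (36*(-209))*(-125) = -7524*(-125) = 940500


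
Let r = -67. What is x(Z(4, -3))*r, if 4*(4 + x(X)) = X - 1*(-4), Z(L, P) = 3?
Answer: 603/4 ≈ 150.75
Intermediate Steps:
x(X) = -3 + X/4 (x(X) = -4 + (X - 1*(-4))/4 = -4 + (X + 4)/4 = -4 + (4 + X)/4 = -4 + (1 + X/4) = -3 + X/4)
x(Z(4, -3))*r = (-3 + (1/4)*3)*(-67) = (-3 + 3/4)*(-67) = -9/4*(-67) = 603/4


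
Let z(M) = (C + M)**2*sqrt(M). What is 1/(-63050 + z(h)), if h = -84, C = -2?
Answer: -31525/4285085522 - 3698*I*sqrt(21)/2142542761 ≈ -7.3569e-6 - 7.9095e-6*I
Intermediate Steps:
z(M) = sqrt(M)*(-2 + M)**2 (z(M) = (-2 + M)**2*sqrt(M) = sqrt(M)*(-2 + M)**2)
1/(-63050 + z(h)) = 1/(-63050 + sqrt(-84)*(-2 - 84)**2) = 1/(-63050 + (2*I*sqrt(21))*(-86)**2) = 1/(-63050 + (2*I*sqrt(21))*7396) = 1/(-63050 + 14792*I*sqrt(21))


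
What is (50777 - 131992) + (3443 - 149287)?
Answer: -227059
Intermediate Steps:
(50777 - 131992) + (3443 - 149287) = -81215 - 145844 = -227059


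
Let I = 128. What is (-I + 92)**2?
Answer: 1296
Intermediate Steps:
(-I + 92)**2 = (-1*128 + 92)**2 = (-128 + 92)**2 = (-36)**2 = 1296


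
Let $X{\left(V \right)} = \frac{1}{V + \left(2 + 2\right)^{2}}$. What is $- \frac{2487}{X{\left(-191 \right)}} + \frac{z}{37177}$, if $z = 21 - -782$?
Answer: $\frac{16180360628}{37177} \approx 4.3523 \cdot 10^{5}$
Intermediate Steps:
$z = 803$ ($z = 21 + 782 = 803$)
$X{\left(V \right)} = \frac{1}{16 + V}$ ($X{\left(V \right)} = \frac{1}{V + 4^{2}} = \frac{1}{V + 16} = \frac{1}{16 + V}$)
$- \frac{2487}{X{\left(-191 \right)}} + \frac{z}{37177} = - \frac{2487}{\frac{1}{16 - 191}} + \frac{803}{37177} = - \frac{2487}{\frac{1}{-175}} + 803 \cdot \frac{1}{37177} = - \frac{2487}{- \frac{1}{175}} + \frac{803}{37177} = \left(-2487\right) \left(-175\right) + \frac{803}{37177} = 435225 + \frac{803}{37177} = \frac{16180360628}{37177}$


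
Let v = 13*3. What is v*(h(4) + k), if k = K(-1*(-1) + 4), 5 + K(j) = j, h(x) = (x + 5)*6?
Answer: 2106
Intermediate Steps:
h(x) = 30 + 6*x (h(x) = (5 + x)*6 = 30 + 6*x)
v = 39
K(j) = -5 + j
k = 0 (k = -5 + (-1*(-1) + 4) = -5 + (1 + 4) = -5 + 5 = 0)
v*(h(4) + k) = 39*((30 + 6*4) + 0) = 39*((30 + 24) + 0) = 39*(54 + 0) = 39*54 = 2106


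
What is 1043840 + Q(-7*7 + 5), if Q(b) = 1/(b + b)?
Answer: 91857919/88 ≈ 1.0438e+6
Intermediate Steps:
Q(b) = 1/(2*b)
1043840 + Q(-7*7 + 5) = 1043840 + 1/(2*(-7*7 + 5)) = 1043840 + 1/(2*(-49 + 5)) = 1043840 + (½)/(-44) = 1043840 + (½)*(-1/44) = 1043840 - 1/88 = 91857919/88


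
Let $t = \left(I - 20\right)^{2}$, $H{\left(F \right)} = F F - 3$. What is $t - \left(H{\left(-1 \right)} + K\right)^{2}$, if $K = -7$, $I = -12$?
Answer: $943$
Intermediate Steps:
$H{\left(F \right)} = -3 + F^{2}$ ($H{\left(F \right)} = F^{2} - 3 = -3 + F^{2}$)
$t = 1024$ ($t = \left(-12 - 20\right)^{2} = \left(-32\right)^{2} = 1024$)
$t - \left(H{\left(-1 \right)} + K\right)^{2} = 1024 - \left(\left(-3 + \left(-1\right)^{2}\right) - 7\right)^{2} = 1024 - \left(\left(-3 + 1\right) - 7\right)^{2} = 1024 - \left(-2 - 7\right)^{2} = 1024 - \left(-9\right)^{2} = 1024 - 81 = 943$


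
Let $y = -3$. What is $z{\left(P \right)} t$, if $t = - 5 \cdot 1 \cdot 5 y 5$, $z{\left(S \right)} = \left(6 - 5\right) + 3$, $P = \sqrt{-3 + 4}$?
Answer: $1500$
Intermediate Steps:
$P = 1$ ($P = \sqrt{1} = 1$)
$z{\left(S \right)} = 4$ ($z{\left(S \right)} = 1 + 3 = 4$)
$t = 375$ ($t = - 5 \cdot 1 \cdot 5 \left(\left(-3\right) 5\right) = \left(-5\right) 5 \left(-15\right) = \left(-25\right) \left(-15\right) = 375$)
$z{\left(P \right)} t = 4 \cdot 375 = 1500$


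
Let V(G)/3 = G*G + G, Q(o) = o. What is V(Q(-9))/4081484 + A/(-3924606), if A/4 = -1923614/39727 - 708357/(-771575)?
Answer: 6219524188913414212/61374517754710991540325 ≈ 0.00010134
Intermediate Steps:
A = -5824286294044/30652360025 (A = 4*(-1923614/39727 - 708357/(-771575)) = 4*(-1923614*1/39727 - 708357*(-1/771575)) = 4*(-1923614/39727 + 708357/771575) = 4*(-1456071573511/30652360025) = -5824286294044/30652360025 ≈ -190.01)
V(G) = 3*G + 3*G² (V(G) = 3*(G*G + G) = 3*(G² + G) = 3*(G + G²) = 3*G + 3*G²)
V(Q(-9))/4081484 + A/(-3924606) = (3*(-9)*(1 - 9))/4081484 - 5824286294044/30652360025/(-3924606) = (3*(-9)*(-8))*(1/4081484) - 5824286294044/30652360025*(-1/3924606) = 216*(1/4081484) + 2912143147022/60149218034137575 = 54/1020371 + 2912143147022/60149218034137575 = 6219524188913414212/61374517754710991540325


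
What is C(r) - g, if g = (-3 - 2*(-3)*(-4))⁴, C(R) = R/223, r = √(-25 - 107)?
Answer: -531441 + 2*I*√33/223 ≈ -5.3144e+5 + 0.051521*I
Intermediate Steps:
r = 2*I*√33 (r = √(-132) = 2*I*√33 ≈ 11.489*I)
C(R) = R/223 (C(R) = R*(1/223) = R/223)
g = 531441 (g = (-3 + 6*(-4))⁴ = (-3 - 24)⁴ = (-27)⁴ = 531441)
C(r) - g = (2*I*√33)/223 - 1*531441 = 2*I*√33/223 - 531441 = -531441 + 2*I*√33/223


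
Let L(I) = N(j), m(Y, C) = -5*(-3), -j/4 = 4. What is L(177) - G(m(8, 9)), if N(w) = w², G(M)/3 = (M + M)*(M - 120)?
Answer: 9706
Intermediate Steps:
j = -16 (j = -4*4 = -16)
m(Y, C) = 15
G(M) = 6*M*(-120 + M) (G(M) = 3*((M + M)*(M - 120)) = 3*((2*M)*(-120 + M)) = 3*(2*M*(-120 + M)) = 6*M*(-120 + M))
L(I) = 256 (L(I) = (-16)² = 256)
L(177) - G(m(8, 9)) = 256 - 6*15*(-120 + 15) = 256 - 6*15*(-105) = 256 - 1*(-9450) = 256 + 9450 = 9706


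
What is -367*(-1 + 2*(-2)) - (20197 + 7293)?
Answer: -25655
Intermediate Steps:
-367*(-1 + 2*(-2)) - (20197 + 7293) = -367*(-1 - 4) - 1*27490 = -367*(-5) - 27490 = 1835 - 27490 = -25655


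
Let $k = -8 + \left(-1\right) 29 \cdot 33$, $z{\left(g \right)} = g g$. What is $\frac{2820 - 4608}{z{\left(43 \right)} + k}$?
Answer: $- \frac{447}{221} \approx -2.0226$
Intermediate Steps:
$z{\left(g \right)} = g^{2}$
$k = -965$ ($k = -8 - 957 = -965$)
$\frac{2820 - 4608}{z{\left(43 \right)} + k} = \frac{2820 - 4608}{43^{2} - 965} = - \frac{1788}{1849 - 965} = - \frac{1788}{884} = \left(-1788\right) \frac{1}{884} = - \frac{447}{221}$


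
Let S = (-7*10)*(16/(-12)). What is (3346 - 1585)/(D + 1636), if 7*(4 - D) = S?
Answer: 5283/4880 ≈ 1.0826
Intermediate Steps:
S = 280/3 (S = -1120*(-1)/12 = -70*(-4/3) = 280/3 ≈ 93.333)
D = -28/3 (D = 4 - 1/7*280/3 = 4 - 40/3 = -28/3 ≈ -9.3333)
(3346 - 1585)/(D + 1636) = (3346 - 1585)/(-28/3 + 1636) = 1761/(4880/3) = 1761*(3/4880) = 5283/4880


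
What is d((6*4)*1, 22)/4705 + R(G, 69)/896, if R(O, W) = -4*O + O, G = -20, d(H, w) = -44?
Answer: 60719/1053920 ≈ 0.057613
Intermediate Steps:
R(O, W) = -3*O
d((6*4)*1, 22)/4705 + R(G, 69)/896 = -44/4705 - 3*(-20)/896 = -44*1/4705 + 60*(1/896) = -44/4705 + 15/224 = 60719/1053920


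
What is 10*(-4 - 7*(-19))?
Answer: 1290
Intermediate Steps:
10*(-4 - 7*(-19)) = 10*(-4 + 133) = 10*129 = 1290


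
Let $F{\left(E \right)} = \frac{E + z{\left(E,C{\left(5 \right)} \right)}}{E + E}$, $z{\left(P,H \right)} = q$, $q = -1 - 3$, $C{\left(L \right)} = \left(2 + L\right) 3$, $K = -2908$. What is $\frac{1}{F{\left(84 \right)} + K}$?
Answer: $- \frac{21}{61058} \approx -0.00034394$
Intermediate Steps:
$C{\left(L \right)} = 6 + 3 L$
$q = -4$
$z{\left(P,H \right)} = -4$
$F{\left(E \right)} = \frac{-4 + E}{2 E}$ ($F{\left(E \right)} = \frac{E - 4}{E + E} = \frac{-4 + E}{2 E}$)
$\frac{1}{F{\left(84 \right)} + K} = \frac{1}{\frac{-4 + 84}{2 \cdot 84} - 2908} = \frac{1}{\frac{1}{2} \cdot \frac{1}{84} \cdot 80 - 2908} = \frac{1}{\frac{10}{21} - 2908} = \frac{1}{- \frac{61058}{21}} = - \frac{21}{61058}$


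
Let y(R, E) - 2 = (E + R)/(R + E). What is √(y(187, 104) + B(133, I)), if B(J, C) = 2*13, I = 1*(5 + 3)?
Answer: √29 ≈ 5.3852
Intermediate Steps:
y(R, E) = 3 (y(R, E) = 2 + (E + R)/(R + E) = 2 + (E + R)/(E + R) = 2 + 1 = 3)
I = 8 (I = 1*8 = 8)
B(J, C) = 26
√(y(187, 104) + B(133, I)) = √(3 + 26) = √29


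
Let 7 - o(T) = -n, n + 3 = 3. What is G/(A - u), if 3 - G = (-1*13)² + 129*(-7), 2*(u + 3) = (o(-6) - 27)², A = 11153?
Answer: 67/996 ≈ 0.067269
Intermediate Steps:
n = 0 (n = -3 + 3 = 0)
o(T) = 7 (o(T) = 7 - (-1)*0 = 7 - 1*0 = 7 + 0 = 7)
u = 197 (u = -3 + (7 - 27)²/2 = -3 + (½)*(-20)² = -3 + (½)*400 = -3 + 200 = 197)
G = 737 (G = 3 - ((-1*13)² + 129*(-7)) = 3 - ((-13)² - 903) = 3 - (169 - 903) = 3 - 1*(-734) = 3 + 734 = 737)
G/(A - u) = 737/(11153 - 1*197) = 737/(11153 - 197) = 737/10956 = 737*(1/10956) = 67/996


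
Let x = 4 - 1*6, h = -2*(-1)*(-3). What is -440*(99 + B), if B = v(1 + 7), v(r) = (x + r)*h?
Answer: -27720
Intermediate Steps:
h = -6 (h = 2*(-3) = -6)
x = -2 (x = 4 - 6 = -2)
v(r) = 12 - 6*r (v(r) = (-2 + r)*(-6) = 12 - 6*r)
B = -36 (B = 12 - 6*(1 + 7) = 12 - 6*8 = 12 - 48 = -36)
-440*(99 + B) = -440*(99 - 36) = -440*63 = -27720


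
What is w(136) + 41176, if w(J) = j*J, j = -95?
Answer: 28256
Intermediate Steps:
w(J) = -95*J
w(136) + 41176 = -95*136 + 41176 = -12920 + 41176 = 28256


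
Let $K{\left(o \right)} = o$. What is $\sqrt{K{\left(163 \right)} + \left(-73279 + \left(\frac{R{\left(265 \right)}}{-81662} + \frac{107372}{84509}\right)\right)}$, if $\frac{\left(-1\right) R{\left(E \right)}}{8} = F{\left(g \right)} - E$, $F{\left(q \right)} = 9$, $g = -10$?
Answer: $\frac{8 i \sqrt{13602258081197705150553}}{3450586979} \approx 270.4 i$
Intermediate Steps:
$R{\left(E \right)} = -72 + 8 E$ ($R{\left(E \right)} = - 8 \left(9 - E\right) = -72 + 8 E$)
$\sqrt{K{\left(163 \right)} + \left(-73279 + \left(\frac{R{\left(265 \right)}}{-81662} + \frac{107372}{84509}\right)\right)} = \sqrt{163 - \left(\frac{6192627639}{84509} - \frac{-72 + 8 \cdot 265}{-81662}\right)} = \sqrt{163 - \left(\frac{6192627639}{84509} - \left(-72 + 2120\right) \left(- \frac{1}{81662}\right)\right)} = \sqrt{163 + \left(-73279 + \left(2048 \left(- \frac{1}{81662}\right) + \frac{107372}{84509}\right)\right)} = \sqrt{163 + \left(-73279 + \left(- \frac{1024}{40831} + \frac{107372}{84509}\right)\right)} = \sqrt{163 + \left(-73279 + \frac{4297568916}{3450586979}\right)} = \sqrt{163 - \frac{252851265665225}{3450586979}} = \sqrt{- \frac{252288819987648}{3450586979}} = \frac{8 i \sqrt{13602258081197705150553}}{3450586979}$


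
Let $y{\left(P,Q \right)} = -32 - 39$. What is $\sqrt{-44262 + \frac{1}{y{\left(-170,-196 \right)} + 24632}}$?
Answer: $\frac{i \sqrt{2966747699149}}{8187} \approx 210.39 i$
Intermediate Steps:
$y{\left(P,Q \right)} = -71$
$\sqrt{-44262 + \frac{1}{y{\left(-170,-196 \right)} + 24632}} = \sqrt{-44262 + \frac{1}{-71 + 24632}} = \sqrt{-44262 + \frac{1}{24561}} = \sqrt{- \frac{1087118981}{24561}} = \frac{i \sqrt{2966747699149}}{8187}$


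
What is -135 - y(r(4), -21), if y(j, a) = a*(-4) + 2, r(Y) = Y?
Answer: -221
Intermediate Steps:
y(j, a) = 2 - 4*a (y(j, a) = -4*a + 2 = 2 - 4*a)
-135 - y(r(4), -21) = -135 - (2 - 4*(-21)) = -135 - (2 + 84) = -135 - 1*86 = -135 - 86 = -221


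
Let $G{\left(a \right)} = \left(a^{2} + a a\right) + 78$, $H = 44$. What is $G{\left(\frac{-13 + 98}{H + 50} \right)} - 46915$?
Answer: $- \frac{206918641}{4418} \approx -46835.0$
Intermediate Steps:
$G{\left(a \right)} = 78 + 2 a^{2}$ ($G{\left(a \right)} = \left(a^{2} + a^{2}\right) + 78 = 2 a^{2} + 78 = 78 + 2 a^{2}$)
$G{\left(\frac{-13 + 98}{H + 50} \right)} - 46915 = \left(78 + 2 \left(\frac{-13 + 98}{44 + 50}\right)^{2}\right) - 46915 = \left(78 + 2 \left(\frac{85}{94}\right)^{2}\right) - 46915 = \left(78 + 2 \cdot \frac{7225}{8836}\right) - 46915 = \left(78 + \frac{7225}{4418}\right) - 46915 = \frac{351829}{4418} - 46915 = - \frac{206918641}{4418}$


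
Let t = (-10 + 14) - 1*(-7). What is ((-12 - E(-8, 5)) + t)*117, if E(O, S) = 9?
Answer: -1170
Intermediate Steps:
t = 11 (t = 4 + 7 = 11)
((-12 - E(-8, 5)) + t)*117 = ((-12 - 1*9) + 11)*117 = ((-12 - 9) + 11)*117 = (-21 + 11)*117 = -10*117 = -1170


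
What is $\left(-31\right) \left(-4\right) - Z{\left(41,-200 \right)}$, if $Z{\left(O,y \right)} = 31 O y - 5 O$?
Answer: $254529$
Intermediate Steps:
$Z{\left(O,y \right)} = - 5 O + 31 O y$ ($Z{\left(O,y \right)} = 31 O y - 5 O = - 5 O + 31 O y$)
$\left(-31\right) \left(-4\right) - Z{\left(41,-200 \right)} = \left(-31\right) \left(-4\right) - 41 \left(-5 + 31 \left(-200\right)\right) = 124 - 41 \left(-5 - 6200\right) = 124 - 41 \left(-6205\right) = 124 - -254405 = 124 + 254405 = 254529$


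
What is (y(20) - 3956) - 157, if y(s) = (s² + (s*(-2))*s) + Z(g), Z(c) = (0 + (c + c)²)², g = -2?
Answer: -4257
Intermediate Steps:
Z(c) = 16*c⁴ (Z(c) = (0 + (2*c)²)² = (0 + 4*c²)² = (4*c²)² = 16*c⁴)
y(s) = 256 - s² (y(s) = (s² + (s*(-2))*s) + 16*(-2)⁴ = (s² + (-2*s)*s) + 16*16 = (s² - 2*s²) + 256 = -s² + 256 = 256 - s²)
(y(20) - 3956) - 157 = ((256 - 1*20²) - 3956) - 157 = ((256 - 1*400) - 3956) - 157 = ((256 - 400) - 3956) - 157 = (-144 - 3956) - 157 = -4100 - 157 = -4257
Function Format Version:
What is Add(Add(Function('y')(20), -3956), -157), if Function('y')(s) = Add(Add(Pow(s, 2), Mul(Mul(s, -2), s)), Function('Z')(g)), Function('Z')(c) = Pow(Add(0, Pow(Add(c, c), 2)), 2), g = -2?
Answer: -4257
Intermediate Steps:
Function('Z')(c) = Mul(16, Pow(c, 4)) (Function('Z')(c) = Pow(Add(0, Pow(Mul(2, c), 2)), 2) = Pow(Add(0, Mul(4, Pow(c, 2))), 2) = Pow(Mul(4, Pow(c, 2)), 2) = Mul(16, Pow(c, 4)))
Function('y')(s) = Add(256, Mul(-1, Pow(s, 2))) (Function('y')(s) = Add(Add(Pow(s, 2), Mul(Mul(s, -2), s)), Mul(16, Pow(-2, 4))) = Add(Add(Pow(s, 2), Mul(Mul(-2, s), s)), Mul(16, 16)) = Add(Add(Pow(s, 2), Mul(-2, Pow(s, 2))), 256) = Add(Mul(-1, Pow(s, 2)), 256) = Add(256, Mul(-1, Pow(s, 2))))
Add(Add(Function('y')(20), -3956), -157) = Add(Add(Add(256, Mul(-1, Pow(20, 2))), -3956), -157) = Add(Add(Add(256, Mul(-1, 400)), -3956), -157) = Add(Add(Add(256, -400), -3956), -157) = Add(Add(-144, -3956), -157) = Add(-4100, -157) = -4257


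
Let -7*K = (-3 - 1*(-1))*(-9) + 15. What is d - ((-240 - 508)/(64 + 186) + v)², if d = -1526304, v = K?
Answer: -1168621968049/765625 ≈ -1.5264e+6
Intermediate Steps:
K = -33/7 (K = -((-3 - 1*(-1))*(-9) + 15)/7 = -((-3 + 1)*(-9) + 15)/7 = -(-2*(-9) + 15)/7 = -(18 + 15)/7 = -⅐*33 = -33/7 ≈ -4.7143)
v = -33/7 ≈ -4.7143
d - ((-240 - 508)/(64 + 186) + v)² = -1526304 - ((-240 - 508)/(64 + 186) - 33/7)² = -1526304 - (-748/250 - 33/7)² = -1526304 - (-748*1/250 - 33/7)² = -1526304 - (-374/125 - 33/7)² = -1526304 - (-6743/875)² = -1526304 - 1*45468049/765625 = -1526304 - 45468049/765625 = -1168621968049/765625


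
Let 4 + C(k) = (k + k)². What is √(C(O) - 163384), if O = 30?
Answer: 2*I*√39947 ≈ 399.73*I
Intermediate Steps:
C(k) = -4 + 4*k² (C(k) = -4 + (k + k)² = -4 + (2*k)² = -4 + 4*k²)
√(C(O) - 163384) = √((-4 + 4*30²) - 163384) = √((-4 + 4*900) - 163384) = √((-4 + 3600) - 163384) = √(3596 - 163384) = √(-159788) = 2*I*√39947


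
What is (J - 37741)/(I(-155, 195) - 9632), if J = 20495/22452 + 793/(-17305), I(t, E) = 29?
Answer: 14663244066721/3731071451580 ≈ 3.9300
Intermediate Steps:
J = 336861539/388531860 (J = 20495*(1/22452) + 793*(-1/17305) = 20495/22452 - 793/17305 = 336861539/388531860 ≈ 0.86701)
(J - 37741)/(I(-155, 195) - 9632) = (336861539/388531860 - 37741)/(29 - 9632) = -14663244066721/388531860/(-9603) = -14663244066721/388531860*(-1/9603) = 14663244066721/3731071451580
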